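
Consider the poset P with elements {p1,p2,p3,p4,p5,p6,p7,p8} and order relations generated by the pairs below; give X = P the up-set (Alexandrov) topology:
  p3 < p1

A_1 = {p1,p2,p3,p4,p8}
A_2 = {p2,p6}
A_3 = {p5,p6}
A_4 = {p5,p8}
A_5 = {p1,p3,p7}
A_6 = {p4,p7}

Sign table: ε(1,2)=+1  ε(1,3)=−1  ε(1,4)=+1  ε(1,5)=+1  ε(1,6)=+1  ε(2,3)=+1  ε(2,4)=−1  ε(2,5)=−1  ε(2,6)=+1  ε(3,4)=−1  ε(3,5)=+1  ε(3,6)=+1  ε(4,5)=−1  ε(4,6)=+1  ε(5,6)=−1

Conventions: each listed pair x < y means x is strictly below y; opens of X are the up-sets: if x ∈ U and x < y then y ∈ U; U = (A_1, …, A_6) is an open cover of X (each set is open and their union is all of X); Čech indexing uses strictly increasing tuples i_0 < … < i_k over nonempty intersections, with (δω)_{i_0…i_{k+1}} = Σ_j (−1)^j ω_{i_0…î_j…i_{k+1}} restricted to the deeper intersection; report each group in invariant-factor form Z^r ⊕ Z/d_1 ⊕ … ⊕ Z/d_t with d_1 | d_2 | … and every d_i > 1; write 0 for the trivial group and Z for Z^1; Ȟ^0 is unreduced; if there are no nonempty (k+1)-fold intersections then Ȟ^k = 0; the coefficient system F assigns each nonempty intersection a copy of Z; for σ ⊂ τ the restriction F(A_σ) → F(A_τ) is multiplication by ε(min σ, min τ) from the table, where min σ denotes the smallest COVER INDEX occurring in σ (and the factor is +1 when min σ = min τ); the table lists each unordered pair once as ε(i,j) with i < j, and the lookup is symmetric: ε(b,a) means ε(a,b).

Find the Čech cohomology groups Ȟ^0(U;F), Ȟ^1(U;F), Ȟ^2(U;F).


Ȟ^0(U;F) ≅ 0,  Ȟ^1(U;F) ≅ Z ⊕ Z/2,  Ȟ^2(U;F) ≅ 0

nonempty overlaps:
  A12={p2} A14={p8} A15={p1,p3} A16={p4} A23={p6} A34={p5} A56={p7}
C dims 6,7; δ0: rk 6, SNF 1^5·2
degree 0: 6−6−0 = 0 → Ȟ^0 ≅ 0
degree 1: 7−0−6 = 1 plus torsion [2] → Ȟ^1 ≅ Z ⊕ Z/2
degree 2: 0−0−0 = 0 → Ȟ^2 ≅ 0


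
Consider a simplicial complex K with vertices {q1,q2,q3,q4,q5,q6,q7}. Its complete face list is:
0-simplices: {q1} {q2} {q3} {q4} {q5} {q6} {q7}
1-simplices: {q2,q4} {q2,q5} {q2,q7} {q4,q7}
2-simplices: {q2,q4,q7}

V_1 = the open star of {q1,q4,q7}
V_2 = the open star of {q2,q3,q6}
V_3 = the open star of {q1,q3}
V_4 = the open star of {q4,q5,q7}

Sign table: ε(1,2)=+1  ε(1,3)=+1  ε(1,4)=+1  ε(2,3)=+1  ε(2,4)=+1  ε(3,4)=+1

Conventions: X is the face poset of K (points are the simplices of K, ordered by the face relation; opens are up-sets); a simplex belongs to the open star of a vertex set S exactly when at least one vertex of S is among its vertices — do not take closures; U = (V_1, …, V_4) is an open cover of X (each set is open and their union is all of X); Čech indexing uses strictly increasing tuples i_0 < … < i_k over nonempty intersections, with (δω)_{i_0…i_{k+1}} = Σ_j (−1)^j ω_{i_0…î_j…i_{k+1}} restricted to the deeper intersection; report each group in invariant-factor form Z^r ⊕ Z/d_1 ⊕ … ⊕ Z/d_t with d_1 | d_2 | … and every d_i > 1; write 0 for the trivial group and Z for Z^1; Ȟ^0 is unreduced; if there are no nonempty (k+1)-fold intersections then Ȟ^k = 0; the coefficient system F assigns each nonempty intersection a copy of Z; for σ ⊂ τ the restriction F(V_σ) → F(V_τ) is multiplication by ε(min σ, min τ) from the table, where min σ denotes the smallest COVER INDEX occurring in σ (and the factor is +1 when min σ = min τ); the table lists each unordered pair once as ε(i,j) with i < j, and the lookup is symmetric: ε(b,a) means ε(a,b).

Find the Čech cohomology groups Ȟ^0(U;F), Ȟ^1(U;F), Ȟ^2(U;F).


Ȟ^0(U;F) ≅ Z; Ȟ^1(U;F) ≅ Z; Ȟ^2(U;F) ≅ 0

nonempty overlaps:
  V1={{q1},{q4},{q7},{q2,q4},{q2,q7},{q4,q7},{q2,q4,q7}} V2={{q2},{q3},{q6},{q2,q4},{q2,q5},{q2,q7},{q2,q4,q7}} V3={{q1},{q3}} V4={{q4},{q5},{q7},{q2,q4},{q2,q5},{q2,q7},{q4,q7},{q2,q4,q7}}
  V12={{q2,q4},{q2,q7},{q2,q4,q7}} V13={{q1}} V14={{q4},{q7},{q2,q4},{q2,q7},{q4,q7},{q2,q4,q7}} V23={{q3}} V24={{q2,q4},{q2,q5},{q2,q7},{q2,q4,q7}}
  V124={{q2,q4},{q2,q7},{q2,q4,q7}}
C dims 4,5,1; δ0: rk 3, SNF 1^3; δ1: rk 1, SNF 1^1
degree 0: 4−3−0 = 1 → Ȟ^0 ≅ Z
degree 1: 5−1−3 = 1 → Ȟ^1 ≅ Z
degree 2: 1−0−1 = 0 → Ȟ^2 ≅ 0


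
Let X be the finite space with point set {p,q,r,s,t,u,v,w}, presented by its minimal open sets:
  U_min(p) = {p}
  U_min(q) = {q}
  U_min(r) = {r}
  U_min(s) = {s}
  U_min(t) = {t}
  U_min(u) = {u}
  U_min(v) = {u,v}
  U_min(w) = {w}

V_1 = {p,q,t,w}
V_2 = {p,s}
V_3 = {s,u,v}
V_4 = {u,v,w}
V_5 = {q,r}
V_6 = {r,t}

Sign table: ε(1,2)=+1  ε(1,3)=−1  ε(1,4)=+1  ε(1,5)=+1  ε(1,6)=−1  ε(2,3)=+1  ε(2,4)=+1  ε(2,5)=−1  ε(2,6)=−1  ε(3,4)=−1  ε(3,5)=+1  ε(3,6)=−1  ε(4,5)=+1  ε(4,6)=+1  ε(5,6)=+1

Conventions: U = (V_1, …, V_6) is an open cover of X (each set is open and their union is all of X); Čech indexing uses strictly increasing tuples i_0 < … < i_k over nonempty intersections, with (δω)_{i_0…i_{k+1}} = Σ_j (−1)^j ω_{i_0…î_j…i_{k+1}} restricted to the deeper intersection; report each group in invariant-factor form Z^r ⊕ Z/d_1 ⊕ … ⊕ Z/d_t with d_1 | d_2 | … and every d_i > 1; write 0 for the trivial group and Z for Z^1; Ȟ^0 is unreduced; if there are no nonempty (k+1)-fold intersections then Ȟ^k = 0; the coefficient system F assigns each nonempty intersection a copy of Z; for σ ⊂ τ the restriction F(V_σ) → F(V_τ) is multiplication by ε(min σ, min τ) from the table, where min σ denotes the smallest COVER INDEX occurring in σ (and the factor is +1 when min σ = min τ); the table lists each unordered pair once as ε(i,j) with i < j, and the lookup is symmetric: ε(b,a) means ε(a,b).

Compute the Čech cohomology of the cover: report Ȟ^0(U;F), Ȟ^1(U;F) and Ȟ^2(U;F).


Ȟ^0 = 0, Ȟ^1 = Z ⊕ Z/2, Ȟ^2 = 0

intersection data:
  V12={p} V14={w} V15={q} V16={t} V23={s} V34={u,v} V56={r}
C dims 6,7; δ0: rk 6, SNF 1^5·2
Ȟ^0 = (6 − 6) − 0 = 0, so Ȟ^0 ≅ 0
Ȟ^1 = (7 − 0) − 6 = 1 plus torsion [2], so Ȟ^1 ≅ Z ⊕ Z/2
Ȟ^2 = (0 − 0) − 0 = 0, so Ȟ^2 ≅ 0


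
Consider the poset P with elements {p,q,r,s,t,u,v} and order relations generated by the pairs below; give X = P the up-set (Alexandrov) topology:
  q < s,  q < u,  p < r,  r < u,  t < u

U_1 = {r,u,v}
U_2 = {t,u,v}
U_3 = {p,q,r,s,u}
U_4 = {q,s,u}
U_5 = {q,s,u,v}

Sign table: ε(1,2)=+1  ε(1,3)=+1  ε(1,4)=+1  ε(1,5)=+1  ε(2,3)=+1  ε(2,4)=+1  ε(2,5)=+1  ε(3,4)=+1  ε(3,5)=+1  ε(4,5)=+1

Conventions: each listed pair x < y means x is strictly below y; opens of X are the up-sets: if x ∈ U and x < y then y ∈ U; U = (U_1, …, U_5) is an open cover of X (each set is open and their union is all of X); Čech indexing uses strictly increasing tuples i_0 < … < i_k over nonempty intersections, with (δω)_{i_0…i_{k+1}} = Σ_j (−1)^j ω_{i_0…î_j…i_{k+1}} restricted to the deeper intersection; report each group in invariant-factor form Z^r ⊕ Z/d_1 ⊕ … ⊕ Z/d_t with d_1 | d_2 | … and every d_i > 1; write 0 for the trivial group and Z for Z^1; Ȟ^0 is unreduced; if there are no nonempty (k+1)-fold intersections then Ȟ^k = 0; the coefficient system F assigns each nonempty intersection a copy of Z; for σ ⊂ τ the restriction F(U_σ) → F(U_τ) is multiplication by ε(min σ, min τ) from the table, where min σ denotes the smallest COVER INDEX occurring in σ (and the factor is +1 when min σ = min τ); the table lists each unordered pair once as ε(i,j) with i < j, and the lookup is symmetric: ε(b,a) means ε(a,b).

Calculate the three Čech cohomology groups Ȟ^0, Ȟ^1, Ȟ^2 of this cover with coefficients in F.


cover nerve:
  U12={u,v} U13={r,u} U14={u} U15={u,v} U23={u} U24={u} U25={u,v} U34={q,s,u} U35={q,s,u} U45={q,s,u}
  U123={u} U124={u} U125={u,v} U134={u} U135={u} U145={u} U234={u} U235={u} U245={u} U345={q,s,u}
  U1234={u} U1235={u} U1245={u} U1345={u} U2345={u}
  U12345={u}
C dims 5,10,10,5; δ0: rk 4, SNF 1^4; δ1: rk 6, SNF 1^6; δ2: rk 4, SNF 1^4
Ȟ^0: (5−4)−0=1 ⇒ Z
Ȟ^1: (10−6)−4=0 ⇒ 0
Ȟ^2: (10−4)−6=0 ⇒ 0

Ȟ^0 = Z; Ȟ^1 = 0; Ȟ^2 = 0


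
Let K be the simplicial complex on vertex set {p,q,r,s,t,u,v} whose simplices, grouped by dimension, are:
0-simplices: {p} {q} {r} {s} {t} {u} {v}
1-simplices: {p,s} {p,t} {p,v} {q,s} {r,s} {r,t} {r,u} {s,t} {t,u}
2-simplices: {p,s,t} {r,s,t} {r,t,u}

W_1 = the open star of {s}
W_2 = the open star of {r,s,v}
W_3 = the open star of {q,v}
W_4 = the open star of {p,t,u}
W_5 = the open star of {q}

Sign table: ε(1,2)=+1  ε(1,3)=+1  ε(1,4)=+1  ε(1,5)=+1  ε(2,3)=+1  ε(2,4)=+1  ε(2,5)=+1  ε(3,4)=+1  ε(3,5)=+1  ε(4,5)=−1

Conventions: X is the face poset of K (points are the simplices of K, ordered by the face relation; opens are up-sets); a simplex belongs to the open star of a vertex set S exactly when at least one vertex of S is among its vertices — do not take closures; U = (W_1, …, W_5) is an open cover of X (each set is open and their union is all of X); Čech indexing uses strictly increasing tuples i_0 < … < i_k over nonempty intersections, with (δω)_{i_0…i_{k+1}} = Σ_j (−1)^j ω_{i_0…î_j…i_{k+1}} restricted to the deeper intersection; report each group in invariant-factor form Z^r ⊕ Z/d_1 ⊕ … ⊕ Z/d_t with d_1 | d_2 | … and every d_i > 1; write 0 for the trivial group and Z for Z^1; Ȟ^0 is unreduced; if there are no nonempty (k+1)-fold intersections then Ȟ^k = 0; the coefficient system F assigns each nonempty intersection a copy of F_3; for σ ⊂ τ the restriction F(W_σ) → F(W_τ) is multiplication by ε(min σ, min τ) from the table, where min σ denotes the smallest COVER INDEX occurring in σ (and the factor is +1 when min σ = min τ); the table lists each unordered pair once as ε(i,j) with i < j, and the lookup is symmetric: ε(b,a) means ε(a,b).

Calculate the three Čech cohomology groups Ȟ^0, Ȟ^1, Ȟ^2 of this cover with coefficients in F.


nerve simplices:
  W1={{s},{p,s},{q,s},{r,s},{s,t},{p,s,t},{r,s,t}} W2={{r},{s},{v},{p,s},{p,v},{q,s},{r,s},{r,t},{r,u},{s,t},{p,s,t},{r,s,t},{r,t,u}} W3={{q},{v},{p,v},{q,s}} W4={{p},{t},{u},{p,s},{p,t},{p,v},{r,t},{r,u},{s,t},{t,u},{p,s,t},{r,s,t},{r,t,u}} W5={{q},{q,s}}
  W12={{s},{p,s},{q,s},{r,s},{s,t},{p,s,t},{r,s,t}} W13={{q,s}} W14={{p,s},{s,t},{p,s,t},{r,s,t}} W15={{q,s}} W23={{v},{p,v},{q,s}} W24={{p,s},{p,v},{r,t},{r,u},{s,t},{p,s,t},{r,s,t},{r,t,u}} W25={{q,s}} W34={{p,v}} W35={{q},{q,s}}
  W123={{q,s}} W124={{p,s},{s,t},{p,s,t},{r,s,t}} W125={{q,s}} W135={{q,s}} W234={{p,v}} W235={{q,s}}
  W1235={{q,s}}
C dims 5,9,6,1; δ0: rk_F3 4; δ1: rk_F3 5; δ2: rk_F3 1
degree 0: 5−4−0 = 1 → Ȟ^0 ≅ Z/3
degree 1: 9−5−4 = 0 → Ȟ^1 ≅ 0
degree 2: 6−1−5 = 0 → Ȟ^2 ≅ 0

Ȟ^0(U;F) ≅ Z/3, Ȟ^1(U;F) ≅ 0 and Ȟ^2(U;F) ≅ 0


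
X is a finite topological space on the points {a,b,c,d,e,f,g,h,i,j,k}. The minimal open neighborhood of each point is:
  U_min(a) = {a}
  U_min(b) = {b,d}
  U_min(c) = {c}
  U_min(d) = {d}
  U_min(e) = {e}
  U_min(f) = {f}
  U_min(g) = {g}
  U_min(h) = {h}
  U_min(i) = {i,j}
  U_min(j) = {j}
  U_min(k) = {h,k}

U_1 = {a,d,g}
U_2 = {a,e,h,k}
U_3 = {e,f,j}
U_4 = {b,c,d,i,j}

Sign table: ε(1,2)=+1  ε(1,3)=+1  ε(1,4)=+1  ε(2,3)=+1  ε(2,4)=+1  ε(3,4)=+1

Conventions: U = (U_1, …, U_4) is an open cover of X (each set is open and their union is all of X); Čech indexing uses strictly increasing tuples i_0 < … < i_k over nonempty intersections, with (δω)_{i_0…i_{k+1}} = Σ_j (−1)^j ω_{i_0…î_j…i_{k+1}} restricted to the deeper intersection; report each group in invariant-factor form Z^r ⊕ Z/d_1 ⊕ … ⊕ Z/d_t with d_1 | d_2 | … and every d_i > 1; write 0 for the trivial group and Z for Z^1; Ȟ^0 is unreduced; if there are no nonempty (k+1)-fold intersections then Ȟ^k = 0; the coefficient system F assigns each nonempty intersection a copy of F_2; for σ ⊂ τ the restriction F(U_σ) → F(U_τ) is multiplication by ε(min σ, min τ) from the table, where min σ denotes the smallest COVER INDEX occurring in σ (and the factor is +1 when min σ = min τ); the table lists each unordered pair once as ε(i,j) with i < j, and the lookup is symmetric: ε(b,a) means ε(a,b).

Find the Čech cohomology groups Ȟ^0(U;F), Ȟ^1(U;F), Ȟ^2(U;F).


nonempty overlaps:
  U12={a} U14={d} U23={e} U34={j}
C dims 4,4; δ0: rk_F2 3
degree 0: 4−3−0 = 1 → Ȟ^0 ≅ Z/2
degree 1: 4−0−3 = 1 → Ȟ^1 ≅ Z/2
degree 2: 0−0−0 = 0 → Ȟ^2 ≅ 0

Ȟ^0 ≅ Z/2; Ȟ^1 ≅ Z/2; Ȟ^2 ≅ 0


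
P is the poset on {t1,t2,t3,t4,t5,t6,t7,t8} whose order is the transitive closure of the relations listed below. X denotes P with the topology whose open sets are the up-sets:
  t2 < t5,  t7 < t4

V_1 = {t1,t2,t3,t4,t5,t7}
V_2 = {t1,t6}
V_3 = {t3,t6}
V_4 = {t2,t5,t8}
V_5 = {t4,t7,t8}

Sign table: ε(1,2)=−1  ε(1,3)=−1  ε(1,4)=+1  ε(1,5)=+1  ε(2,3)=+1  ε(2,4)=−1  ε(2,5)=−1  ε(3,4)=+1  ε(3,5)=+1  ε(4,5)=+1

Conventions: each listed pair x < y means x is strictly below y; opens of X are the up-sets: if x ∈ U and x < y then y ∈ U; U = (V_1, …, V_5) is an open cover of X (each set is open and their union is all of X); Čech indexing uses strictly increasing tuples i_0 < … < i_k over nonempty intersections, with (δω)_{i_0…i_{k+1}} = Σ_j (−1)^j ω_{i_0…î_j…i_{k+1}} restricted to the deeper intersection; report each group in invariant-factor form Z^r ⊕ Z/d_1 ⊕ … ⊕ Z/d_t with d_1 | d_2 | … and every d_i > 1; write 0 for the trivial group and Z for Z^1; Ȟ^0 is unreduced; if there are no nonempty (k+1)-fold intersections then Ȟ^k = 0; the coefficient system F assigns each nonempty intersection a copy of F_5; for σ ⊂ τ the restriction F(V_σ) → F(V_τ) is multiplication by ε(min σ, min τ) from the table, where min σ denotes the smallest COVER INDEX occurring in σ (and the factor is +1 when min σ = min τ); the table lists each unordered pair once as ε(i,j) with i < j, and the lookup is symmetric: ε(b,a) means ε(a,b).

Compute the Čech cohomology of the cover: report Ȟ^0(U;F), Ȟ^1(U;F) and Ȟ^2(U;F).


cover nerve:
  V12={t1} V13={t3} V14={t2,t5} V15={t4,t7} V23={t6} V45={t8}
C dims 5,6; δ0: rk_F5 4
Ȟ^0: (5−4)−0=1 ⇒ Z/5
Ȟ^1: (6−0)−4=2 ⇒ Z/5 ⊕ Z/5
Ȟ^2: (0−0)−0=0 ⇒ 0

Ȟ^0 ≅ Z/5; Ȟ^1 ≅ Z/5 ⊕ Z/5; Ȟ^2 ≅ 0


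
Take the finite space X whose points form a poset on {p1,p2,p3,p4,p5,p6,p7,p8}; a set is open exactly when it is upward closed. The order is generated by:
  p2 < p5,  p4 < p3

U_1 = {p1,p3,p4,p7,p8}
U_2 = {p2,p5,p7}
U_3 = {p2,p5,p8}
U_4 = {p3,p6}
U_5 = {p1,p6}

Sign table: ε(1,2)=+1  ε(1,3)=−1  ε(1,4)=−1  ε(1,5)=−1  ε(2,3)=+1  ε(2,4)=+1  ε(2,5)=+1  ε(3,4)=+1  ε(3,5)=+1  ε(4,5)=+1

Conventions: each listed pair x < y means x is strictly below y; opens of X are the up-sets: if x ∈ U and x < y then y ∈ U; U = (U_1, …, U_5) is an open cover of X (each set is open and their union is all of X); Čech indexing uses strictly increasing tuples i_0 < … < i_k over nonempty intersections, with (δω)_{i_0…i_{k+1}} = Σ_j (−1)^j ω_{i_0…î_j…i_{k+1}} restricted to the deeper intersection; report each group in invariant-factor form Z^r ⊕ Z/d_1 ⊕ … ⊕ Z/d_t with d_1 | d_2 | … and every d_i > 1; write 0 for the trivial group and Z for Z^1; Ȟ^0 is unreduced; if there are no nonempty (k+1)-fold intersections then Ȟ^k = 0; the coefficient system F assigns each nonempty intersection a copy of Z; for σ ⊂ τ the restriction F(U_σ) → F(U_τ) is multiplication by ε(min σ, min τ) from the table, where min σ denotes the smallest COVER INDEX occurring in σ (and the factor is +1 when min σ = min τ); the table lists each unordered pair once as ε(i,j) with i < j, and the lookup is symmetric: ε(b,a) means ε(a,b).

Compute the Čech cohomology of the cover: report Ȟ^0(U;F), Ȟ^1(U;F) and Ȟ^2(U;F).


nonempty intersections:
  U12={p7} U13={p8} U14={p3} U15={p1} U23={p2,p5} U45={p6}
C dims 5,6; δ0: rk 5, SNF 1^4·2
Ȟ^0: (5−5)−0=0 ⇒ 0
Ȟ^1: (6−0)−5=1 plus torsion [2] ⇒ Z ⊕ Z/2
Ȟ^2: (0−0)−0=0 ⇒ 0

Ȟ^0 = 0,  Ȟ^1 = Z ⊕ Z/2,  Ȟ^2 = 0


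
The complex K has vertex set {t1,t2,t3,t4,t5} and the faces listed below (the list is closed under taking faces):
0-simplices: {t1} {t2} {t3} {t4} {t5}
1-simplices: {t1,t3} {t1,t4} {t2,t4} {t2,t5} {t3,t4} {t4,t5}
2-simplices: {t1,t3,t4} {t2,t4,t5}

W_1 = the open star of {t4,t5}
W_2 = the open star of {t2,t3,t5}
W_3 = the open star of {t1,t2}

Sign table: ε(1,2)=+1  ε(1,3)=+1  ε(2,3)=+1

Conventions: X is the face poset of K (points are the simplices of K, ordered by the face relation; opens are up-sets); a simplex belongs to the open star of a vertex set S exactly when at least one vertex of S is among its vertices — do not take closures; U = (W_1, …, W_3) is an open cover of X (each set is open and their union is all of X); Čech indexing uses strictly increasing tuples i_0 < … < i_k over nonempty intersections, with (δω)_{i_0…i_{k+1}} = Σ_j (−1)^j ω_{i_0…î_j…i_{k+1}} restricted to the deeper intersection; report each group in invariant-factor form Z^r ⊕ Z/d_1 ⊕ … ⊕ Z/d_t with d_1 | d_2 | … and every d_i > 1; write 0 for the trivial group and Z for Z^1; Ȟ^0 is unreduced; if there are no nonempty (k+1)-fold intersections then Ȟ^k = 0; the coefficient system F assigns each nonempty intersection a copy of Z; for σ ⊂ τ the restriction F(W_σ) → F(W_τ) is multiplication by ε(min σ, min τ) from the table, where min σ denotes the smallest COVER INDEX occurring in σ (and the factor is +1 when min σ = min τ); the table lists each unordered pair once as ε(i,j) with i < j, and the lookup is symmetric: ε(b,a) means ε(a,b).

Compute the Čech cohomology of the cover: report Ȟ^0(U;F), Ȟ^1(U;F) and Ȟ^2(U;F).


Ȟ^0 ≅ Z; Ȟ^1 ≅ 0; Ȟ^2 ≅ 0

nonempty intersections:
  W1={{t4},{t5},{t1,t4},{t2,t4},{t2,t5},{t3,t4},{t4,t5},{t1,t3,t4},{t2,t4,t5}} W2={{t2},{t3},{t5},{t1,t3},{t2,t4},{t2,t5},{t3,t4},{t4,t5},{t1,t3,t4},{t2,t4,t5}} W3={{t1},{t2},{t1,t3},{t1,t4},{t2,t4},{t2,t5},{t1,t3,t4},{t2,t4,t5}}
  W12={{t5},{t2,t4},{t2,t5},{t3,t4},{t4,t5},{t1,t3,t4},{t2,t4,t5}} W13={{t1,t4},{t2,t4},{t2,t5},{t1,t3,t4},{t2,t4,t5}} W23={{t2},{t1,t3},{t2,t4},{t2,t5},{t1,t3,t4},{t2,t4,t5}}
  W123={{t2,t4},{t2,t5},{t1,t3,t4},{t2,t4,t5}}
C dims 3,3,1; δ0: rk 2, SNF 1^2; δ1: rk 1, SNF 1^1
Ȟ^0: (3−2)−0=1 ⇒ Z
Ȟ^1: (3−1)−2=0 ⇒ 0
Ȟ^2: (1−0)−1=0 ⇒ 0


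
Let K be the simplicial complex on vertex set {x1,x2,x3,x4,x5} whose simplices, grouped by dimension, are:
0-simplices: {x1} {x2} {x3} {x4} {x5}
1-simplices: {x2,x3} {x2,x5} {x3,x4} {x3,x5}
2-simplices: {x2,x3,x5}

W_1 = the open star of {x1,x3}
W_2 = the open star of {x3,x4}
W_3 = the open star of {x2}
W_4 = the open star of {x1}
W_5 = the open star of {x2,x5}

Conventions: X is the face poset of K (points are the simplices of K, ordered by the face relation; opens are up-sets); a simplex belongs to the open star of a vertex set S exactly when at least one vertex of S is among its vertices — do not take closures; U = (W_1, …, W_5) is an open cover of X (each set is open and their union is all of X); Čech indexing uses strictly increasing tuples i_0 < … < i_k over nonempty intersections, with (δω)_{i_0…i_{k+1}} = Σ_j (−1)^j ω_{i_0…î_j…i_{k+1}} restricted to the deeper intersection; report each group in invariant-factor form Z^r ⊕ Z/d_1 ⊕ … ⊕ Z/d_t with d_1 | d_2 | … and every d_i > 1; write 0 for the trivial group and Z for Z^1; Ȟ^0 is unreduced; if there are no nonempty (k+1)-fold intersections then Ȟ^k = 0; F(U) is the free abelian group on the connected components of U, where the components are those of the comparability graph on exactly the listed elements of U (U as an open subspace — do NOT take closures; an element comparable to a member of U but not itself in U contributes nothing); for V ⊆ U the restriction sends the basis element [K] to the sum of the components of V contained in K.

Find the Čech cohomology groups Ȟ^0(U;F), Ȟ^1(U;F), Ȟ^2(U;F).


Ȟ^0(U;F) ≅ Z^2; Ȟ^1(U;F) ≅ 0; Ȟ^2(U;F) ≅ 0

nerve of the cover:
  W1={{x1},{x3},{x2,x3},{x3,x4},{x3,x5},{x2,x3,x5}} W2={{x3},{x4},{x2,x3},{x3,x4},{x3,x5},{x2,x3,x5}} W3={{x2},{x2,x3},{x2,x5},{x2,x3,x5}} W4={{x1}} W5={{x2},{x5},{x2,x3},{x2,x5},{x3,x5},{x2,x3,x5}}
  W12={{x3},{x2,x3},{x3,x4},{x3,x5},{x2,x3,x5}} W13={{x2,x3},{x2,x3,x5}} W14={{x1}} W15={{x2,x3},{x3,x5},{x2,x3,x5}} W23={{x2,x3},{x2,x3,x5}} W25={{x2,x3},{x3,x5},{x2,x3,x5}} W35={{x2},{x2,x3},{x2,x5},{x2,x3,x5}}
  W123={{x2,x3},{x2,x3,x5}} W125={{x2,x3},{x3,x5},{x2,x3,x5}} W135={{x2,x3},{x2,x3,x5}} W235={{x2,x3},{x2,x3,x5}}
  W1235={{x2,x3},{x2,x3,x5}}
components per intersection:
  W1: {{x1}} {{x3},{x2,x3},{x3,x4},{x3,x5},{x2,x3,x5}}
  W2: {{x3},{x4},{x2,x3},{x3,x4},{x3,x5},{x2,x3,x5}}
  W3: {{x2},{x2,x3},{x2,x5},{x2,x3,x5}}
  W4: {{x1}}
  W5: {{x2},{x5},{x2,x3},{x2,x5},{x3,x5},{x2,x3,x5}}
  W12: {{x3},{x2,x3},{x3,x4},{x3,x5},{x2,x3,x5}}
  W13: {{x2,x3},{x2,x3,x5}}
  W14: {{x1}}
  W15: {{x2,x3},{x3,x5},{x2,x3,x5}}
  W23: {{x2,x3},{x2,x3,x5}}
  W25: {{x2,x3},{x3,x5},{x2,x3,x5}}
  W35: {{x2},{x2,x3},{x2,x5},{x2,x3,x5}}
  W123: {{x2,x3},{x2,x3,x5}}
  W125: {{x2,x3},{x3,x5},{x2,x3,x5}}
  W135: {{x2,x3},{x2,x3,x5}}
  W235: {{x2,x3},{x2,x3,x5}}
  W1235: {{x2,x3},{x2,x3,x5}}
C dims 6,7,4,1; δ0: rk 4, SNF 1^4; δ1: rk 3, SNF 1^3; δ2: rk 1, SNF 1^1
Ȟ^0 = (6 − 4) − 0 = 2, so Ȟ^0 ≅ Z^2
Ȟ^1 = (7 − 3) − 4 = 0, so Ȟ^1 ≅ 0
Ȟ^2 = (4 − 1) − 3 = 0, so Ȟ^2 ≅ 0


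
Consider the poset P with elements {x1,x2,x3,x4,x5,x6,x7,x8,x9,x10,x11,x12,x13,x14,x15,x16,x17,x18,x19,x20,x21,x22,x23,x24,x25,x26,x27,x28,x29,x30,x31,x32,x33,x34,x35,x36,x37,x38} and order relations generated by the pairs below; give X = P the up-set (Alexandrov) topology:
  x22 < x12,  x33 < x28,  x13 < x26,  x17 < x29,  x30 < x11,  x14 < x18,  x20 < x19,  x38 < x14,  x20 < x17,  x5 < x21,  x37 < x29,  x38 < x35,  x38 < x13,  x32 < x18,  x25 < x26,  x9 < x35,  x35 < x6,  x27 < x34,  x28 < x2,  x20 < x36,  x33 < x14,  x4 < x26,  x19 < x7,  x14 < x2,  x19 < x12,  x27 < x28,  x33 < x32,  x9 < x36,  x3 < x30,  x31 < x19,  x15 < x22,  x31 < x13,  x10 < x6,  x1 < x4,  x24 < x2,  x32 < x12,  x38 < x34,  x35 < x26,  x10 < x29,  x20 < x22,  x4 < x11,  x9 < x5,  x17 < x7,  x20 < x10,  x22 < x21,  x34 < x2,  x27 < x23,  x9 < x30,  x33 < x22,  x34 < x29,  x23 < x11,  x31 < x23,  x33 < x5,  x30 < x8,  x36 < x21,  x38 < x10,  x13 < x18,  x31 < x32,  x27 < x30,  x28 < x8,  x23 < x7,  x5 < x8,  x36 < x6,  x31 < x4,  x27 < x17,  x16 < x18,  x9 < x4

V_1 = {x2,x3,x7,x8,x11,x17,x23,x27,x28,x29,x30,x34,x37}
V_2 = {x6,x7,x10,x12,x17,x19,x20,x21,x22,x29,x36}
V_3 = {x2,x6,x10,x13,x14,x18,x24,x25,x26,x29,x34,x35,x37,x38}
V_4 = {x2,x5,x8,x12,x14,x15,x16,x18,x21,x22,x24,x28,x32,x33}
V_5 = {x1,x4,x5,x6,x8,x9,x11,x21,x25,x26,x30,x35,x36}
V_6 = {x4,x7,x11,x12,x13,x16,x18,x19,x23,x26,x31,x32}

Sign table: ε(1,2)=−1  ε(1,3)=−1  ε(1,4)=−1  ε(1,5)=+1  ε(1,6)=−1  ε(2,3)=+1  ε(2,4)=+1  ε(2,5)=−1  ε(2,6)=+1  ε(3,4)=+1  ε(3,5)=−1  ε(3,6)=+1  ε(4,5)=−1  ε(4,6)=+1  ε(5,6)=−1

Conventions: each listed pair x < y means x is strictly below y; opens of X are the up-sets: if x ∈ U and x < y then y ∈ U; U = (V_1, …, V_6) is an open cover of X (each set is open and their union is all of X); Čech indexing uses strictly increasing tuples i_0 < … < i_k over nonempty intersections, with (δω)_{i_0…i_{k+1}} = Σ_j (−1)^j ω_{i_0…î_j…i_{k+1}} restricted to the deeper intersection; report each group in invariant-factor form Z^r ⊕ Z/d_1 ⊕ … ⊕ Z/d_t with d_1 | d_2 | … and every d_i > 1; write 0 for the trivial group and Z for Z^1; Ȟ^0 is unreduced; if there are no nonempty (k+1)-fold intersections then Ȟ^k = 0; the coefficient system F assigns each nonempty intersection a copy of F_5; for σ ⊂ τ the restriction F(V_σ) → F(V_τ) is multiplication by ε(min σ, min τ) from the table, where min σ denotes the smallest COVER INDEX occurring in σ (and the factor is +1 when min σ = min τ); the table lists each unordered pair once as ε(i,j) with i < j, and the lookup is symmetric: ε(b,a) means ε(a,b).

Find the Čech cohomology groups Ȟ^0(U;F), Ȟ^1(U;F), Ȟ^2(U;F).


nonempty intersections:
  V12={x7,x17,x29} V13={x2,x29,x34,x37} V14={x2,x8,x28} V15={x8,x11,x30} V16={x7,x11,x23} V23={x6,x10,x29} V24={x12,x21,x22} V25={x6,x21,x36} V26={x7,x12,x19} V34={x2,x14,x18,x24} V35={x6,x25,x26,x35} V36={x13,x18,x26} V45={x5,x8,x21} V46={x12,x16,x18,x32} V56={x4,x11,x26}
  V123={x29} V126={x7} V134={x2} V145={x8} V156={x11} V235={x6} V245={x21} V246={x12} V346={x18} V356={x26}
C dims 6,15,10; δ0: rk_F5 5; δ1: rk_F5 10
Ȟ^0: (6−5)−0=1 ⇒ Z/5
Ȟ^1: (15−10)−5=0 ⇒ 0
Ȟ^2: (10−0)−10=0 ⇒ 0

Ȟ^0 = Z/5, Ȟ^1 = 0 and Ȟ^2 = 0


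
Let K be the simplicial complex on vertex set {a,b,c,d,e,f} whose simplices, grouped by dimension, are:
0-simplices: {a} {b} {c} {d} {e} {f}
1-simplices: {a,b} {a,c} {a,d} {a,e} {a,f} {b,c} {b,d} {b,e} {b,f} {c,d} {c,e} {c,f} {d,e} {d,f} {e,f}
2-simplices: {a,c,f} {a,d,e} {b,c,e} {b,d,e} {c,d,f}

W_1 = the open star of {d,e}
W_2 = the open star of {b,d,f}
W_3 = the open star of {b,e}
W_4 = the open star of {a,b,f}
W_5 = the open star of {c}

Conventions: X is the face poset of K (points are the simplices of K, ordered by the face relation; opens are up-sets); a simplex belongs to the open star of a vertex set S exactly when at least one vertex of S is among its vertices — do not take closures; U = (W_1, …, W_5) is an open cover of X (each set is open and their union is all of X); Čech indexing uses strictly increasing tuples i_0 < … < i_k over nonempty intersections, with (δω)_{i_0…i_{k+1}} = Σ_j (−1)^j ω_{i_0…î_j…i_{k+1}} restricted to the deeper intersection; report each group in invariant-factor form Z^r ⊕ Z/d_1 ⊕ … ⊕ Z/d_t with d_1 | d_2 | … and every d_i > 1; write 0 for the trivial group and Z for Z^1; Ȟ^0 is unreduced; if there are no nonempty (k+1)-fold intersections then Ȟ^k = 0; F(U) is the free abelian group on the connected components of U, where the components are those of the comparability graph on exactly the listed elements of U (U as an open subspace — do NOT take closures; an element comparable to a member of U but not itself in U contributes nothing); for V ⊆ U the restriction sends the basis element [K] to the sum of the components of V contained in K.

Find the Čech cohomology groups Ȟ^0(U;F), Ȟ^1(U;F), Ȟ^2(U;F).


nonempty intersections:
  W1={{d},{e},{a,d},{a,e},{b,d},{b,e},{c,d},{c,e},{d,e},{d,f},{e,f},{a,d,e},{b,c,e},{b,d,e},{c,d,f}} W2={{b},{d},{f},{a,b},{a,d},{a,f},{b,c},{b,d},{b,e},{b,f},{c,d},{c,f},{d,e},{d,f},{e,f},{a,c,f},{a,d,e},{b,c,e},{b,d,e},{c,d,f}} W3={{b},{e},{a,b},{a,e},{b,c},{b,d},{b,e},{b,f},{c,e},{d,e},{e,f},{a,d,e},{b,c,e},{b,d,e}} W4={{a},{b},{f},{a,b},{a,c},{a,d},{a,e},{a,f},{b,c},{b,d},{b,e},{b,f},{c,f},{d,f},{e,f},{a,c,f},{a,d,e},{b,c,e},{b,d,e},{c,d,f}} W5={{c},{a,c},{b,c},{c,d},{c,e},{c,f},{a,c,f},{b,c,e},{c,d,f}}
  W12={{d},{a,d},{b,d},{b,e},{c,d},{d,e},{d,f},{e,f},{a,d,e},{b,c,e},{b,d,e},{c,d,f}} W13={{e},{a,e},{b,d},{b,e},{c,e},{d,e},{e,f},{a,d,e},{b,c,e},{b,d,e}} W14={{a,d},{a,e},{b,d},{b,e},{d,f},{e,f},{a,d,e},{b,c,e},{b,d,e},{c,d,f}} W15={{c,d},{c,e},{b,c,e},{c,d,f}} W23={{b},{a,b},{b,c},{b,d},{b,e},{b,f},{d,e},{e,f},{a,d,e},{b,c,e},{b,d,e}} W24={{b},{f},{a,b},{a,d},{a,f},{b,c},{b,d},{b,e},{b,f},{c,f},{d,f},{e,f},{a,c,f},{a,d,e},{b,c,e},{b,d,e},{c,d,f}} W25={{b,c},{c,d},{c,f},{a,c,f},{b,c,e},{c,d,f}} W34={{b},{a,b},{a,e},{b,c},{b,d},{b,e},{b,f},{e,f},{a,d,e},{b,c,e},{b,d,e}} W35={{b,c},{c,e},{b,c,e}} W45={{a,c},{b,c},{c,f},{a,c,f},{b,c,e},{c,d,f}}
  W123={{b,d},{b,e},{d,e},{e,f},{a,d,e},{b,c,e},{b,d,e}} W124={{a,d},{b,d},{b,e},{d,f},{e,f},{a,d,e},{b,c,e},{b,d,e},{c,d,f}} W125={{c,d},{b,c,e},{c,d,f}} W134={{a,e},{b,d},{b,e},{e,f},{a,d,e},{b,c,e},{b,d,e}} W135={{c,e},{b,c,e}} W145={{b,c,e},{c,d,f}} W234={{b},{a,b},{b,c},{b,d},{b,e},{b,f},{e,f},{a,d,e},{b,c,e},{b,d,e}} W235={{b,c},{b,c,e}} W245={{b,c},{c,f},{a,c,f},{b,c,e},{c,d,f}} W345={{b,c},{b,c,e}}
  W1234={{b,d},{b,e},{e,f},{a,d,e},{b,c,e},{b,d,e}} W1235={{b,c,e}} W1245={{b,c,e},{c,d,f}} W1345={{b,c,e}} W2345={{b,c},{b,c,e}}
  W12345={{b,c,e}}
components per intersection:
  W1: {{d},{e},{a,d},{a,e},{b,d},{b,e},{c,d},{c,e},{d,e},{d,f},{e,f},{a,d,e},{b,c,e},{b,d,e},{c,d,f}}
  W2: {{b},{d},{f},{a,b},{a,d},{a,f},{b,c},{b,d},{b,e},{b,f},{c,d},{c,f},{d,e},{d,f},{e,f},{a,c,f},{a,d,e},{b,c,e},{b,d,e},{c,d,f}}
  W3: {{b},{e},{a,b},{a,e},{b,c},{b,d},{b,e},{b,f},{c,e},{d,e},{e,f},{a,d,e},{b,c,e},{b,d,e}}
  W4: {{a},{b},{f},{a,b},{a,c},{a,d},{a,e},{a,f},{b,c},{b,d},{b,e},{b,f},{c,f},{d,f},{e,f},{a,c,f},{a,d,e},{b,c,e},{b,d,e},{c,d,f}}
  W5: {{c},{a,c},{b,c},{c,d},{c,e},{c,f},{a,c,f},{b,c,e},{c,d,f}}
  W12: {{d},{a,d},{b,d},{b,e},{c,d},{d,e},{d,f},{a,d,e},{b,c,e},{b,d,e},{c,d,f}} {{e,f}}
  W13: {{e},{a,e},{b,d},{b,e},{c,e},{d,e},{e,f},{a,d,e},{b,c,e},{b,d,e}}
  W14: {{a,d},{a,e},{a,d,e}} {{b,d},{b,e},{b,c,e},{b,d,e}} {{d,f},{c,d,f}} {{e,f}}
  W15: {{c,d},{c,d,f}} {{c,e},{b,c,e}}
  W23: {{b},{a,b},{b,c},{b,d},{b,e},{b,f},{d,e},{a,d,e},{b,c,e},{b,d,e}} {{e,f}}
  W24: {{b},{f},{a,b},{a,f},{b,c},{b,d},{b,e},{b,f},{c,f},{d,f},{e,f},{a,c,f},{b,c,e},{b,d,e},{c,d,f}} {{a,d},{a,d,e}}
  W25: {{b,c},{b,c,e}} {{c,d},{c,f},{a,c,f},{c,d,f}}
  W34: {{b},{a,b},{b,c},{b,d},{b,e},{b,f},{b,c,e},{b,d,e}} {{a,e},{a,d,e}} {{e,f}}
  W35: {{b,c},{c,e},{b,c,e}}
  W45: {{a,c},{c,f},{a,c,f},{c,d,f}} {{b,c},{b,c,e}}
  W123: {{b,d},{b,e},{d,e},{a,d,e},{b,c,e},{b,d,e}} {{e,f}}
  W124: {{a,d},{a,d,e}} {{b,d},{b,e},{b,c,e},{b,d,e}} {{d,f},{c,d,f}} {{e,f}}
  W125: {{c,d},{c,d,f}} {{b,c,e}}
  W134: {{a,e},{a,d,e}} {{b,d},{b,e},{b,c,e},{b,d,e}} {{e,f}}
  W135: {{c,e},{b,c,e}}
  W145: {{b,c,e}} {{c,d,f}}
  W234: {{b},{a,b},{b,c},{b,d},{b,e},{b,f},{b,c,e},{b,d,e}} {{e,f}} {{a,d,e}}
  W235: {{b,c},{b,c,e}}
  W245: {{b,c},{b,c,e}} {{c,f},{a,c,f},{c,d,f}}
  W345: {{b,c},{b,c,e}}
  W1234: {{b,d},{b,e},{b,c,e},{b,d,e}} {{e,f}} {{a,d,e}}
  W1235: {{b,c,e}}
  W1245: {{b,c,e}} {{c,d,f}}
  W1345: {{b,c,e}}
  W2345: {{b,c},{b,c,e}}
  W12345: {{b,c,e}}
C dims 5,21,21,8; δ0: rk 4, SNF 1^4; δ1: rk 14, SNF 1^14; δ2: rk 7, SNF 1^7
Ȟ^0: (5−4)−0=1 ⇒ Z
Ȟ^1: (21−14)−4=3 ⇒ Z^3
Ȟ^2: (21−7)−14=0 ⇒ 0

Ȟ^0(U;F) ≅ Z, Ȟ^1(U;F) ≅ Z^3, Ȟ^2(U;F) ≅ 0


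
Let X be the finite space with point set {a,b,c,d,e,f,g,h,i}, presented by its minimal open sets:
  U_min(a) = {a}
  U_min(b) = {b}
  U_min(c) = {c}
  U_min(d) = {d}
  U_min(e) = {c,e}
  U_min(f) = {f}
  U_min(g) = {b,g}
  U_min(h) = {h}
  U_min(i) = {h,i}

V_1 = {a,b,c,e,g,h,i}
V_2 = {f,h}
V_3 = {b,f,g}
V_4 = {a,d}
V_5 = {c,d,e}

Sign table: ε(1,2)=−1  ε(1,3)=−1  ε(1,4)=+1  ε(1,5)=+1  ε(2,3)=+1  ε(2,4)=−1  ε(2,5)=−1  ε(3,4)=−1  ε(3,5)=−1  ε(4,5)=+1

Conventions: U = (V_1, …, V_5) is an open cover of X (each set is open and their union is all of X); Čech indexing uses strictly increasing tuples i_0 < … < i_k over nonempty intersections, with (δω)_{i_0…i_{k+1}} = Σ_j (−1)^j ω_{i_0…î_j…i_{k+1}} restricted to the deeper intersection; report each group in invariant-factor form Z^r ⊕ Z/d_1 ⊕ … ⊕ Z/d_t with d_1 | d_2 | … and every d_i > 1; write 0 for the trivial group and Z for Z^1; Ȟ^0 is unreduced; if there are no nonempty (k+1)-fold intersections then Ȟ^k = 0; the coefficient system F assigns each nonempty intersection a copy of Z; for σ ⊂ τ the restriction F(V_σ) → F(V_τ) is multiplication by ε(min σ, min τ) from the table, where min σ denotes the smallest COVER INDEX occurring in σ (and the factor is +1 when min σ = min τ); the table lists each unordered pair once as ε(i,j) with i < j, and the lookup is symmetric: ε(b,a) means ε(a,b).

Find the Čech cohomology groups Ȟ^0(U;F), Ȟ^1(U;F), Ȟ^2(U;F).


nonempty overlaps:
  V12={h} V13={b,g} V14={a} V15={c,e} V23={f} V45={d}
C dims 5,6; δ0: rk 4, SNF 1^4
degree 0: 5−4−0 = 1 → Ȟ^0 ≅ Z
degree 1: 6−0−4 = 2 → Ȟ^1 ≅ Z^2
degree 2: 0−0−0 = 0 → Ȟ^2 ≅ 0

Ȟ^0 ≅ Z; Ȟ^1 ≅ Z^2; Ȟ^2 ≅ 0


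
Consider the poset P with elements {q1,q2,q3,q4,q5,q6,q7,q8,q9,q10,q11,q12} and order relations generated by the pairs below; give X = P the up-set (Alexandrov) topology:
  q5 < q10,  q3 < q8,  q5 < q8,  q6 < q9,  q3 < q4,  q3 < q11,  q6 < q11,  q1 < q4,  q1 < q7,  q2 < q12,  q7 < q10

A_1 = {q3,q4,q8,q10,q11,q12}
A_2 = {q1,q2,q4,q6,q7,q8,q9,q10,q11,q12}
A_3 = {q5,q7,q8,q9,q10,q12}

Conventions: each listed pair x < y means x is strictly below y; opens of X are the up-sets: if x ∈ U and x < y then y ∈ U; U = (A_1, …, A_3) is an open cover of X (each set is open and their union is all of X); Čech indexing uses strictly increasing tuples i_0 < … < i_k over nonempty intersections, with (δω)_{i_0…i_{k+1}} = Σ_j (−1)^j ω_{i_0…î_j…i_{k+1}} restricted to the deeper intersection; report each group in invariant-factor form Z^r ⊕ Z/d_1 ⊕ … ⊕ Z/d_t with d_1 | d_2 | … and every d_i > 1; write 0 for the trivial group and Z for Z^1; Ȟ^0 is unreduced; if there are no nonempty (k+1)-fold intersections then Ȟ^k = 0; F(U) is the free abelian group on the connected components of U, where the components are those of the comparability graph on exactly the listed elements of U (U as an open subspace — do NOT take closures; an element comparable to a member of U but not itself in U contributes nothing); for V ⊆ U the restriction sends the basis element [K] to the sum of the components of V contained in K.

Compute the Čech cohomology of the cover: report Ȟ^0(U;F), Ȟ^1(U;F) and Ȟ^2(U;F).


Ȟ^0(U;F) ≅ Z^2,  Ȟ^1(U;F) ≅ Z,  Ȟ^2(U;F) ≅ 0

nonempty intersections:
  A12={q4,q8,q10,q11,q12} A13={q8,q10,q12} A23={q7,q8,q9,q10,q12}
  A123={q8,q10,q12}
components per intersection:
  A1: {q3,q4,q8,q11} {q10} {q12}
  A2: {q1,q4,q7,q10} {q2,q12} {q6,q9,q11} {q8}
  A3: {q5,q7,q8,q10} {q9} {q12}
  A12: {q4} {q8} {q10} {q11} {q12}
  A13: {q8} {q10} {q12}
  A23: {q7,q10} {q8} {q9} {q12}
  A123: {q8} {q10} {q12}
C dims 10,12,3; δ0: rk 8, SNF 1^8; δ1: rk 3, SNF 1^3
Ȟ^0: (10−8)−0=2 ⇒ Z^2
Ȟ^1: (12−3)−8=1 ⇒ Z
Ȟ^2: (3−0)−3=0 ⇒ 0


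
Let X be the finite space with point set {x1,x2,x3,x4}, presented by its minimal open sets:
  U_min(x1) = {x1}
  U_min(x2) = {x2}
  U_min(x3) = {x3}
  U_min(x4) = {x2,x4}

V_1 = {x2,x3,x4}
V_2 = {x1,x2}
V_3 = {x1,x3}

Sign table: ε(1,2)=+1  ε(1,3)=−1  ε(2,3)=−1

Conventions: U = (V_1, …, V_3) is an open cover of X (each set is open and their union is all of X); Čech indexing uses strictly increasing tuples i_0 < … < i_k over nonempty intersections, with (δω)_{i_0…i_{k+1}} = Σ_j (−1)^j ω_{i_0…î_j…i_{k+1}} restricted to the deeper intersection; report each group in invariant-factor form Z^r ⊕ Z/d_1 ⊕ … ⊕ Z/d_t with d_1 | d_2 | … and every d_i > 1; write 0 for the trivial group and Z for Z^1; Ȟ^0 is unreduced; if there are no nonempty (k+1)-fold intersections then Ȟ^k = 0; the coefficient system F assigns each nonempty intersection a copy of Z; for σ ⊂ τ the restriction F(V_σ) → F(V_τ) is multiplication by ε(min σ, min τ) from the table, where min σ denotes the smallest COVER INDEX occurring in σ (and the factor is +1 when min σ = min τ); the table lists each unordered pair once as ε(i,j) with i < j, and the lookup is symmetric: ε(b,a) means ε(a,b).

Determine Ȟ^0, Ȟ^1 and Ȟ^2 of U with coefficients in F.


nonempty intersections:
  V12={x2} V13={x3} V23={x1}
C dims 3,3; δ0: rk 2, SNF 1^2
Ȟ^0: (3−2)−0=1 ⇒ Z
Ȟ^1: (3−0)−2=1 ⇒ Z
Ȟ^2: (0−0)−0=0 ⇒ 0

Ȟ^0 ≅ Z, Ȟ^1 ≅ Z and Ȟ^2 ≅ 0


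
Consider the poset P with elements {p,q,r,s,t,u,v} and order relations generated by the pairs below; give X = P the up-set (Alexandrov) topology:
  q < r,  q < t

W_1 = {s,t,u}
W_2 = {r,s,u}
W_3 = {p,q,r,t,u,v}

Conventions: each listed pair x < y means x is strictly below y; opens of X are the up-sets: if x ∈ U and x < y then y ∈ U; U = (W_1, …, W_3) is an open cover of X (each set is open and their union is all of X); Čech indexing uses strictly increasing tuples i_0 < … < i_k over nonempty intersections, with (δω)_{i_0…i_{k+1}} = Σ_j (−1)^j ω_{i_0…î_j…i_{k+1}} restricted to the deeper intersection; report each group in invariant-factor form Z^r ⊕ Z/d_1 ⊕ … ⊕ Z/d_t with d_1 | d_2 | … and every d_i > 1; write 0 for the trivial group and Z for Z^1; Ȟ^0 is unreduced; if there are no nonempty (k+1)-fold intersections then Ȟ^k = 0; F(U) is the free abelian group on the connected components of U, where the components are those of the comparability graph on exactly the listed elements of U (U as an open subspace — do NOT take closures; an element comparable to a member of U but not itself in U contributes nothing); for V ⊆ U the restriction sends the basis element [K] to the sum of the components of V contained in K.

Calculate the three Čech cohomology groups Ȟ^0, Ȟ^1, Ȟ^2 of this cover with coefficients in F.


Ȟ^0(U;F) ≅ Z^5,  Ȟ^1(U;F) ≅ 0,  Ȟ^2(U;F) ≅ 0

nerve simplices:
  W12={s,u} W13={t,u} W23={r,u}
  W123={u}
components per intersection:
  W1: {s} {t} {u}
  W2: {r} {s} {u}
  W3: {p} {q,r,t} {u} {v}
  W12: {s} {u}
  W13: {t} {u}
  W23: {r} {u}
  W123: {u}
C dims 10,6,1; δ0: rk 5, SNF 1^5; δ1: rk 1, SNF 1^1
degree 0: 10−5−0 = 5 → Ȟ^0 ≅ Z^5
degree 1: 6−1−5 = 0 → Ȟ^1 ≅ 0
degree 2: 1−0−1 = 0 → Ȟ^2 ≅ 0


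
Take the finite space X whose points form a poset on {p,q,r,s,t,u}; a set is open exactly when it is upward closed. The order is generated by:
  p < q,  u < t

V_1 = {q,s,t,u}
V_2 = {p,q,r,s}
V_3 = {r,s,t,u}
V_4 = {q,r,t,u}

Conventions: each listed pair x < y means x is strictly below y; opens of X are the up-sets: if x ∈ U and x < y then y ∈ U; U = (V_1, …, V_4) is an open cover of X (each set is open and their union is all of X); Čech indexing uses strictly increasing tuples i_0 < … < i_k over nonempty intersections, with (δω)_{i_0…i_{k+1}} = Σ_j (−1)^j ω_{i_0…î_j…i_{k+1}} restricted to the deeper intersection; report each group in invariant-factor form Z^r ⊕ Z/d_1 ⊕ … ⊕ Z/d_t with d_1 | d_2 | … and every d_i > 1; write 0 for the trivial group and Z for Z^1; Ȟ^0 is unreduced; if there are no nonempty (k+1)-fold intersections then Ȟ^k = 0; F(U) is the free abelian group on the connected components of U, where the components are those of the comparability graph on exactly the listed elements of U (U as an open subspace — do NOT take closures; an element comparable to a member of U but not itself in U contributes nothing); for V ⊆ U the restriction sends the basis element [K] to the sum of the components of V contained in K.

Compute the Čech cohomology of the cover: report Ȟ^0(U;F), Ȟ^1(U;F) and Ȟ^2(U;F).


intersection data:
  V12={q,s} V13={s,t,u} V14={q,t,u} V23={r,s} V24={q,r} V34={r,t,u}
  V123={s} V124={q} V134={t,u} V234={r}
components per intersection:
  V1: {q} {s} {t,u}
  V2: {p,q} {r} {s}
  V3: {r} {s} {t,u}
  V4: {q} {r} {t,u}
  V12: {q} {s}
  V13: {s} {t,u}
  V14: {q} {t,u}
  V23: {r} {s}
  V24: {q} {r}
  V34: {r} {t,u}
  V123: {s}
  V124: {q}
  V134: {t,u}
  V234: {r}
C dims 12,12,4; δ0: rk 8, SNF 1^8; δ1: rk 4, SNF 1^4
Ȟ^0 = (12 − 8) − 0 = 4, so Ȟ^0 ≅ Z^4
Ȟ^1 = (12 − 4) − 8 = 0, so Ȟ^1 ≅ 0
Ȟ^2 = (4 − 0) − 4 = 0, so Ȟ^2 ≅ 0

Ȟ^0(U;F) ≅ Z^4, Ȟ^1(U;F) ≅ 0 and Ȟ^2(U;F) ≅ 0


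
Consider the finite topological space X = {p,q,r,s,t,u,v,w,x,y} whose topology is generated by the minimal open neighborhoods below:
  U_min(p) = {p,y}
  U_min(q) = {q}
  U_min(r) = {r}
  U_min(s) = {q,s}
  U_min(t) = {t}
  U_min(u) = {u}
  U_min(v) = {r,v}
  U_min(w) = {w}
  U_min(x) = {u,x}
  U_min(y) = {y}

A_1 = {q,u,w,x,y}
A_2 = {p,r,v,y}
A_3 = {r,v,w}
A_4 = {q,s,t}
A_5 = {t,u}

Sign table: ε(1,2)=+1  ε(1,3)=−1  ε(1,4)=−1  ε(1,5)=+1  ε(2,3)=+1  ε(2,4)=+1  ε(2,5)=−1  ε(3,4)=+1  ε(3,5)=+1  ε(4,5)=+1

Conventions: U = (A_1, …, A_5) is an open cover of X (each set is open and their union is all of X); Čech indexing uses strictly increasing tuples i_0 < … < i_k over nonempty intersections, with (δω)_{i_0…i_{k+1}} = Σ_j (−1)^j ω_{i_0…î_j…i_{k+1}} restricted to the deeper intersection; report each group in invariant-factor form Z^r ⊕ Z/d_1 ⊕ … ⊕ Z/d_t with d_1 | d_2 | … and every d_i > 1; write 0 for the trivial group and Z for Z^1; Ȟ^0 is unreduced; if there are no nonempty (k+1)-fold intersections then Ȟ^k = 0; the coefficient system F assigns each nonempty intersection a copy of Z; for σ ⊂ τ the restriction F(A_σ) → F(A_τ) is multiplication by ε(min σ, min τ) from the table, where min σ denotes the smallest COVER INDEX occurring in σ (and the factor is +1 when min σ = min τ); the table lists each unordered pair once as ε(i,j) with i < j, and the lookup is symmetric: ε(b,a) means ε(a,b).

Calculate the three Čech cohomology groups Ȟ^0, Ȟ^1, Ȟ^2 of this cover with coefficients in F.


Ȟ^0 ≅ 0, Ȟ^1 ≅ Z ⊕ Z/2, Ȟ^2 ≅ 0

nerve of the cover:
  A12={y} A13={w} A14={q} A15={u} A23={r,v} A45={t}
C dims 5,6; δ0: rk 5, SNF 1^4·2
Ȟ^0 = (5 − 5) − 0 = 0, so Ȟ^0 ≅ 0
Ȟ^1 = (6 − 0) − 5 = 1 plus torsion [2], so Ȟ^1 ≅ Z ⊕ Z/2
Ȟ^2 = (0 − 0) − 0 = 0, so Ȟ^2 ≅ 0
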